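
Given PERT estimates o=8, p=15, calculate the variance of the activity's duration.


σ² = ((p - o) / 6)² = (p - o)² / 36
= (15 - 8)² / 36
= 7² / 36
= 49 / 36
= 1.3611


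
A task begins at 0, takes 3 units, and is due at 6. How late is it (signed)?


Completion = 0 + 3 = 3
Lateness = C - d = 3 - 6
= -3


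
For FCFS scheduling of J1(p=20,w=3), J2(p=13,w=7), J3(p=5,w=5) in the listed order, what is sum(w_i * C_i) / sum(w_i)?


Completion times:
  J1: C=20, w×C=3×20=60
  J2: C=33, w×C=7×33=231
  J3: C=38, w×C=5×38=190
Sum w×C = 481
Sum w = 15
Weighted avg = 481/15
= 32.07


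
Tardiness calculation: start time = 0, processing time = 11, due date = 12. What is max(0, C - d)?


Completion = start + processing = 0 + 11 = 11
Tardiness = max(0, C - d) = max(0, 11 - 12)
= max(0, -1)
= 0


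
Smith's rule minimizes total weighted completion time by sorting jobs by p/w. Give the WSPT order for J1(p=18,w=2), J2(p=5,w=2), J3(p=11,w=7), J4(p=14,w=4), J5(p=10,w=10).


WSPT (Smith's rule): sort by p/w ascending
  J5: p/w = 10/10 = 1.000
  J3: p/w = 11/7 = 1.571
  J2: p/w = 5/2 = 2.500
  J4: p/w = 14/4 = 3.500
  J1: p/w = 18/2 = 9.000
Order: J5 → J3 → J2 → J4 → J1


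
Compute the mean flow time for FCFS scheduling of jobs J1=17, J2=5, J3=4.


Completion times:
  J1: completes at 17
  J2: completes at 22
  J3: completes at 26
Sum = 65
Average = 65/3
= 21.67


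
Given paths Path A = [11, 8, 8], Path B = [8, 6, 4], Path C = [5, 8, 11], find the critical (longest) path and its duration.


Path A: 11 + 8 + 8 = 27
Path B: 8 + 6 + 4 = 18
Path C: 5 + 8 + 11 = 24
Critical path = longest = max(27, 18, 24)
= 27 (Path A)


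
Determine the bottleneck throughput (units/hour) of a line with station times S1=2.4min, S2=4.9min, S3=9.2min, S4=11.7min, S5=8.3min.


Bottleneck = longest station time
Station times: [2.4, 4.9, 9.2, 11.7, 8.3]
Max = 11.7 min
Rate = 60 / 11.7
= 5.13 units/hour (bottleneck: 11.7min)


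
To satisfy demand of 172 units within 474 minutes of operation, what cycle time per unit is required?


Cycle time = available time / demand
= 474 / 172
= 2.76 min/unit


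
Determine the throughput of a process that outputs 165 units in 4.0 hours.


Throughput = units / time
= 165 / 4.0
= 41.2 units/hour


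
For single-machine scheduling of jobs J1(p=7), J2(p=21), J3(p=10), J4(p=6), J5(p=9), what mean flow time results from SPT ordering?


SPT order: J4 → J1 → J5 → J3 → J2
Completion times:
  J4: C=6
  J1: C=13
  J5: C=22
  J3: C=32
  J2: C=53
Sum = 126, n = 5
Mean flow = 126/5
= 25.20


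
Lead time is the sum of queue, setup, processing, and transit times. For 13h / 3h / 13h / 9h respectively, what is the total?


Lead time = queue + setup + processing + transit
= 13 + 3 + 13 + 9
= 38 hours


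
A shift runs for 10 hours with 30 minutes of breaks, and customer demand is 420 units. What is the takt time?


Available = 10×60 - 30 = 570 min
Takt time = 570 / 420
= 1.36 min/unit


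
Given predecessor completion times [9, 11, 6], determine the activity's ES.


ES = max of all predecessor completion times
Predecessors: [9, 11, 6]
ES = max(9, 11, 6)
= 11


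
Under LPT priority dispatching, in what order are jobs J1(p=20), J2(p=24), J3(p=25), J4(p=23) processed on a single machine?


LPT: sort by longest processing time first
  J3: p=25
  J2: p=24
  J4: p=23
  J1: p=20
Order: J3 → J2 → J4 → J1


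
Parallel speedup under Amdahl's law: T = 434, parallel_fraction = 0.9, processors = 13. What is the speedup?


Amdahl's law: T_p = T × ((1-p) + p/N)
= 434 × ((1-0.9) + 0.9/13)
= 434 × (0.10 + 0.0692)
= 434 × 0.1692
= 73.45
Speedup = 434/73.45
= 5.91×


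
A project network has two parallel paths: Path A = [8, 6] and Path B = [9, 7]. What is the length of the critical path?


Path A: 8 + 6 = 14
Path B: 9 + 7 = 16
Critical path = longest = max(14, 16)
= 16 (Path B)


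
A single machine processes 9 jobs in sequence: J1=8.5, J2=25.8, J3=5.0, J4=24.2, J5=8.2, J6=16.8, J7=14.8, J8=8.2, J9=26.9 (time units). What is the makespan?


Sequential makespan: sum all processing times
= 8.5 + 25.8 + 5.0 + 24.2 + 8.2 + 16.8 + 14.8 + 8.2 + 26.9
= 138.4 time units


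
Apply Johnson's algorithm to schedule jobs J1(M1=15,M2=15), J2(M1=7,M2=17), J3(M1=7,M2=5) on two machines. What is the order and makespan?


Johnson's rule:
Group 1 (M1≤M2, sort by M1): ['J2', 'J1']
Group 2 (M1>M2, sort desc M2): ['J3']
Sequence: J2 → J1 → J3
Makespan calculation:
  J2: M1 done=7, M2 done=24
  J1: M1 done=22, M2 done=39
  J3: M1 done=29, M2 done=44
= Sequence: J2 → J1 → J3, Makespan: 44


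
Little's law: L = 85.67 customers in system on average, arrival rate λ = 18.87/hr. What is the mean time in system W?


Little's law: L = λW → W = L / λ
= 85.67 / 18.87
= 4.54 hours


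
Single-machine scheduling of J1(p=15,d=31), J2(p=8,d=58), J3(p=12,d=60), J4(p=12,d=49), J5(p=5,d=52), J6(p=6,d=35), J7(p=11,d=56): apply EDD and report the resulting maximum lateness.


EDD order: J1 → J6 → J4 → J5 → J7 → J2 → J3
Completion and lateness:
  J1: C=15, d=31, L=15-31=-16
  J6: C=21, d=35, L=21-35=-14
  J4: C=33, d=49, L=33-49=-16
  J5: C=38, d=52, L=38-52=-14
  J7: C=49, d=56, L=49-56=-7
  J2: C=57, d=58, L=57-58=-1
  J3: C=69, d=60, L=69-60=9
Lmax = max(-16, -14, -16, -14, -7, -1, 9)
= 9


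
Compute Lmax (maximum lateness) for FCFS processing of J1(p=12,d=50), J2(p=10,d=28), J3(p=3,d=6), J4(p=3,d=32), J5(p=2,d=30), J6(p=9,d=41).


Lateness per job (L = C - d):
  J1: C=12, d=50, L=-38
  J2: C=22, d=28, L=-6
  J3: C=25, d=6, L=19
  J4: C=28, d=32, L=-4
  J5: C=30, d=30, L=0
  J6: C=39, d=41, L=-2
Lmax = max(-38, -6, 19, -4, 0, -2)
= 19


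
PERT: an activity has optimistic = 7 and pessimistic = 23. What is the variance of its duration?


σ² = ((p - o) / 6)² = (p - o)² / 36
= (23 - 7)² / 36
= 16² / 36
= 256 / 36
= 7.1111


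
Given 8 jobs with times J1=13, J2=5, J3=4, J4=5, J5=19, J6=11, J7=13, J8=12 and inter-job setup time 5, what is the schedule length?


Makespan = Σ processing + (n-1) × setup
= (13 + 5 + 4 + 5 + 19 + 11 + 13 + 12) + (8-1)×5
= 82 + 35
= 117 time units


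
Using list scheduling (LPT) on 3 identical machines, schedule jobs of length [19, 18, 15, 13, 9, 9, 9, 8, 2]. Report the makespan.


Jobs (LPT sorted): [19, 18, 15, 13, 9, 9, 9, 8, 2]
Machines: 3
  J=19 → Machine 1 (load: 0+19=19)
  J=18 → Machine 2 (load: 0+18=18)
  J=15 → Machine 3 (load: 0+15=15)
  J=13 → Machine 3 (load: 15+13=28)
  J=9 → Machine 2 (load: 18+9=27)
  J=9 → Machine 1 (load: 19+9=28)
  J=9 → Machine 2 (load: 27+9=36)
  J=8 → Machine 1 (load: 28+8=36)
  J=2 → Machine 3 (load: 28+2=30)
Machine loads: [36, 36, 30]
Makespan = max = 36 time units


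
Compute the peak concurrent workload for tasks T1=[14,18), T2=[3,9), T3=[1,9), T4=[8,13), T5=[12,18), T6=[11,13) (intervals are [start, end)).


Check each time point for overlaps:
  t=8: 3 tasks active (T2, T3, T4)
Max concurrent = 3


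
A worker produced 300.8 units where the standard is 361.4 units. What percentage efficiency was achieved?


Efficiency = (actual / standard) × 100
= (300.8 / 361.4) × 100
= 83.2%


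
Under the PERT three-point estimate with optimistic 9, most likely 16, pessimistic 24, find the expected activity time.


te = (o + 4m + p) / 6
= (9 + 4×16 + 24) / 6
= (9 + 64 + 24) / 6
= 97 / 6
= 16.17


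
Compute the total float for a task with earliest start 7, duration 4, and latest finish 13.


EF = ES + duration = 7 + 4 = 11
LS = LF - duration = 13 - 4 = 9
Total Float = LF - EF = 13 - 11
(or LS - ES = 9 - 7)
= 2


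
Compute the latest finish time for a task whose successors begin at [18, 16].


LF = min of all successor start times
Successors start at: [18, 16]
LF = min(18, 16)
= 16


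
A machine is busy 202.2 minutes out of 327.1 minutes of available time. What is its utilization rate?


Utilization = busy / total × 100
= 202.2 / 327.1 × 100
= 61.8%


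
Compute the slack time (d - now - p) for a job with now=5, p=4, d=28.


Slack = due - current_time - processing
= 28 - 5 - 4
= 19


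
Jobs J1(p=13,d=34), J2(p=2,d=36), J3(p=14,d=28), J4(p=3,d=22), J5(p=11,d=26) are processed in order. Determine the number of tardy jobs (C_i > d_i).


Completion vs due date:
  J1: C=13, d=34 → on time
  J2: C=15, d=36 → on time
  J3: C=29, d=28 → TARDY
  J4: C=32, d=22 → TARDY
  J5: C=43, d=26 → TARDY
Tardy jobs: J3, J4, J5
Count = 3


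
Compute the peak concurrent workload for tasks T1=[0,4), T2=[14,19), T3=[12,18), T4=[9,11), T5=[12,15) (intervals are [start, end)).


Check each time point for overlaps:
  t=14: 3 tasks active (T2, T3, T5)
Max concurrent = 3


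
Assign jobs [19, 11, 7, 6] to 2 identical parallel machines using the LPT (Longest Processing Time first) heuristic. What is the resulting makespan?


Jobs (LPT sorted): [19, 11, 7, 6]
Machines: 2
  J=19 → Machine 1 (load: 0+19=19)
  J=11 → Machine 2 (load: 0+11=11)
  J=7 → Machine 2 (load: 11+7=18)
  J=6 → Machine 2 (load: 18+6=24)
Machine loads: [19, 24]
Makespan = max = 24 time units


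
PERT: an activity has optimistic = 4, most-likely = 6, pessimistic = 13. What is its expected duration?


te = (o + 4m + p) / 6
= (4 + 4×6 + 13) / 6
= (4 + 24 + 13) / 6
= 41 / 6
= 6.83


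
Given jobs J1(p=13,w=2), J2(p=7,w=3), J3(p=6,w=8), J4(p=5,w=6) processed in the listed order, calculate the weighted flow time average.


Completion times:
  J1: C=13, w×C=2×13=26
  J2: C=20, w×C=3×20=60
  J3: C=26, w×C=8×26=208
  J4: C=31, w×C=6×31=186
Sum w×C = 480
Sum w = 19
Weighted avg = 480/19
= 25.26


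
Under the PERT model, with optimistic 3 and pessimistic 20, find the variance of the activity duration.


σ² = ((p - o) / 6)² = (p - o)² / 36
= (20 - 3)² / 36
= 17² / 36
= 289 / 36
= 8.0278


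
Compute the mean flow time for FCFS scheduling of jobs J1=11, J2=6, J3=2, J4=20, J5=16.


Completion times:
  J1: completes at 11
  J2: completes at 17
  J3: completes at 19
  J4: completes at 39
  J5: completes at 55
Sum = 141
Average = 141/5
= 28.20


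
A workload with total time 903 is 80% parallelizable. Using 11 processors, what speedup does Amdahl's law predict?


Amdahl's law: T_p = T × ((1-p) + p/N)
= 903 × ((1-0.8) + 0.8/11)
= 903 × (0.20 + 0.0727)
= 903 × 0.2727
= 246.27
Speedup = 903/246.27
= 3.67×


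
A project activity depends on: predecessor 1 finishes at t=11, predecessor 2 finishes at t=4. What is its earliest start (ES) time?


ES = max of all predecessor completion times
Predecessors: [11, 4]
ES = max(11, 4)
= 11


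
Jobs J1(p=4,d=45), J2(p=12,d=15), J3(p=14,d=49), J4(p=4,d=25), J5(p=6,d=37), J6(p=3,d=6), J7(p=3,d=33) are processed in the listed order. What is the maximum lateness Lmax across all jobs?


Lateness per job (L = C - d):
  J1: C=4, d=45, L=-41
  J2: C=16, d=15, L=1
  J3: C=30, d=49, L=-19
  J4: C=34, d=25, L=9
  J5: C=40, d=37, L=3
  J6: C=43, d=6, L=37
  J7: C=46, d=33, L=13
Lmax = max(-41, 1, -19, 9, 3, 37, 13)
= 37


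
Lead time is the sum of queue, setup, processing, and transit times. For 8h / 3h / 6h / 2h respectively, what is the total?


Lead time = queue + setup + processing + transit
= 8 + 3 + 6 + 2
= 19 hours


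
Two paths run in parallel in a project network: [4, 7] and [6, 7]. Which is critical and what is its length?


Path A: 4 + 7 = 11
Path B: 6 + 7 = 13
Critical path = longest = max(11, 13)
= 13 (Path B)


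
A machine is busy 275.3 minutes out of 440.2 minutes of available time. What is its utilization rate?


Utilization = busy / total × 100
= 275.3 / 440.2 × 100
= 62.5%


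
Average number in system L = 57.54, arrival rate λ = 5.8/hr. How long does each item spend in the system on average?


Little's law: L = λW → W = L / λ
= 57.54 / 5.8
= 9.92 hours


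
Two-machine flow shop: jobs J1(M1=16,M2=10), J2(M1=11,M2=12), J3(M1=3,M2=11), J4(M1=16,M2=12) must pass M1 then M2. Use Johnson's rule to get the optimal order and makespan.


Johnson's rule:
Group 1 (M1≤M2, sort by M1): ['J3', 'J2']
Group 2 (M1>M2, sort desc M2): ['J4', 'J1']
Sequence: J3 → J2 → J4 → J1
Makespan calculation:
  J3: M1 done=3, M2 done=14
  J2: M1 done=14, M2 done=26
  J4: M1 done=30, M2 done=42
  J1: M1 done=46, M2 done=56
= Sequence: J3 → J2 → J4 → J1, Makespan: 56


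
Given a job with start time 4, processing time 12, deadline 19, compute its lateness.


Completion = 4 + 12 = 16
Lateness = C - d = 16 - 19
= -3


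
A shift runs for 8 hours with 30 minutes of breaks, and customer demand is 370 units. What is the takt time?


Available = 8×60 - 30 = 450 min
Takt time = 450 / 370
= 1.22 min/unit


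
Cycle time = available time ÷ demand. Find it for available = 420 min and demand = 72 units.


Cycle time = available time / demand
= 420 / 72
= 5.83 min/unit


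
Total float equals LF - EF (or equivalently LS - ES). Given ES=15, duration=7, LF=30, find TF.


EF = ES + duration = 15 + 7 = 22
LS = LF - duration = 30 - 7 = 23
Total Float = LF - EF = 30 - 22
(or LS - ES = 23 - 15)
= 8


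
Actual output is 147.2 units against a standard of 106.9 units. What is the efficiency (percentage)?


Efficiency = (actual / standard) × 100
= (147.2 / 106.9) × 100
= 137.7%


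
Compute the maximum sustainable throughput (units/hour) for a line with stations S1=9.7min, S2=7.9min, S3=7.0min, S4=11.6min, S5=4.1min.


Bottleneck = longest station time
Station times: [9.7, 7.9, 7.0, 11.6, 4.1]
Max = 11.6 min
Rate = 60 / 11.6
= 5.17 units/hour (bottleneck: 11.6min)


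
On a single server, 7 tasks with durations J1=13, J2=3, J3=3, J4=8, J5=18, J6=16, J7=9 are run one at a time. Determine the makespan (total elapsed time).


Sequential makespan: sum all processing times
= 13 + 3 + 3 + 8 + 18 + 16 + 9
= 70 time units


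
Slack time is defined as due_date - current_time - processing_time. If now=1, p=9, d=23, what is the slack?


Slack = due - current_time - processing
= 23 - 1 - 9
= 13


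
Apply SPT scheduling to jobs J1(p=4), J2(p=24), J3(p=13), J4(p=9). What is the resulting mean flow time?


SPT order: J1 → J4 → J3 → J2
Completion times:
  J1: C=4
  J4: C=13
  J3: C=26
  J2: C=50
Sum = 93, n = 4
Mean flow = 93/4
= 23.25


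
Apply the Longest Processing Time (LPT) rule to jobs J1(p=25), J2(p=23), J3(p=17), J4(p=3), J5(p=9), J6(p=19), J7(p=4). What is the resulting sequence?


LPT: sort by longest processing time first
  J1: p=25
  J2: p=23
  J6: p=19
  J3: p=17
  J5: p=9
  J7: p=4
  J4: p=3
Order: J1 → J2 → J6 → J3 → J5 → J7 → J4


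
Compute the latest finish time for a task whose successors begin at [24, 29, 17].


LF = min of all successor start times
Successors start at: [24, 29, 17]
LF = min(24, 29, 17)
= 17


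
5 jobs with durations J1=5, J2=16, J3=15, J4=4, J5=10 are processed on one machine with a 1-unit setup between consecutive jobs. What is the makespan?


Makespan = Σ processing + (n-1) × setup
= (5 + 16 + 15 + 4 + 10) + (5-1)×1
= 50 + 4
= 54 time units


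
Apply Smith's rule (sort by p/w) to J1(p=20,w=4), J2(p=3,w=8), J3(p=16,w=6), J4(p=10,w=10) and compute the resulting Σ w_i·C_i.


WSPT order (by p/w): J2 → J4 → J3 → J1
  J2: C=3, w·C=8×3=24
  J4: C=13, w·C=10×13=130
  J3: C=29, w·C=6×29=174
  J1: C=49, w·C=4×49=196
Σ w·C = 524
= 524


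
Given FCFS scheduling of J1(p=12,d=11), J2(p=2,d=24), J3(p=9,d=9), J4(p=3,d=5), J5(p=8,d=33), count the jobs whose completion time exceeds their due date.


Completion vs due date:
  J1: C=12, d=11 → TARDY
  J2: C=14, d=24 → on time
  J3: C=23, d=9 → TARDY
  J4: C=26, d=5 → TARDY
  J5: C=34, d=33 → TARDY
Tardy jobs: J1, J3, J4, J5
Count = 4


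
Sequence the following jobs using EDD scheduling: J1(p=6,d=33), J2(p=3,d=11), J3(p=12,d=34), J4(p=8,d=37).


EDD: sort by earliest due date
  J2: d=11, p=3
  J1: d=33, p=6
  J3: d=34, p=12
  J4: d=37, p=8
Order: J2 → J1 → J3 → J4


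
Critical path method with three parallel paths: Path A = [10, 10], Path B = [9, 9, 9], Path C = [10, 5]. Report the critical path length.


Path A: 10 + 10 = 20
Path B: 9 + 9 + 9 = 27
Path C: 10 + 5 = 15
Critical path = longest = max(20, 27, 15)
= 27 (Path B)


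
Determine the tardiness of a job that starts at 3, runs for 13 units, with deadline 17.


Completion = start + processing = 3 + 13 = 16
Tardiness = max(0, C - d) = max(0, 16 - 17)
= max(0, -1)
= 0


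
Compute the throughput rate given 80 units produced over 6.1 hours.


Throughput = units / time
= 80 / 6.1
= 13.1 units/hour


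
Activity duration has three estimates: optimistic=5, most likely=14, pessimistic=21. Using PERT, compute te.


te = (o + 4m + p) / 6
= (5 + 4×14 + 21) / 6
= (5 + 56 + 21) / 6
= 82 / 6
= 13.67


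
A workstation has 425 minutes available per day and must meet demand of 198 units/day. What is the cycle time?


Cycle time = available time / demand
= 425 / 198
= 2.15 min/unit


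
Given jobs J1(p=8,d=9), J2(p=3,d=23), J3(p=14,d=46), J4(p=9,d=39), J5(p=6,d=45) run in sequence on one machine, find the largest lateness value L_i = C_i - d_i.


Lateness per job (L = C - d):
  J1: C=8, d=9, L=-1
  J2: C=11, d=23, L=-12
  J3: C=25, d=46, L=-21
  J4: C=34, d=39, L=-5
  J5: C=40, d=45, L=-5
Lmax = max(-1, -12, -21, -5, -5)
= -1


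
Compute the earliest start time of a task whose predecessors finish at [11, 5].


ES = max of all predecessor completion times
Predecessors: [11, 5]
ES = max(11, 5)
= 11


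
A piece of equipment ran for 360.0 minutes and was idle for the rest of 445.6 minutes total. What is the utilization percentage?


Utilization = busy / total × 100
= 360.0 / 445.6 × 100
= 80.8%


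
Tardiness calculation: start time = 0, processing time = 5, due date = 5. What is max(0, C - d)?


Completion = start + processing = 0 + 5 = 5
Tardiness = max(0, C - d) = max(0, 5 - 5)
= max(0, 0)
= 0


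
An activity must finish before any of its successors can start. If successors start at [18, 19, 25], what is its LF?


LF = min of all successor start times
Successors start at: [18, 19, 25]
LF = min(18, 19, 25)
= 18


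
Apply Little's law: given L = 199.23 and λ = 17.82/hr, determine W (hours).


Little's law: L = λW → W = L / λ
= 199.23 / 17.82
= 11.18 hours


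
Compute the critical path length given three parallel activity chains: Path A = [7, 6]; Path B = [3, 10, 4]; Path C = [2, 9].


Path A: 7 + 6 = 13
Path B: 3 + 10 + 4 = 17
Path C: 2 + 9 = 11
Critical path = longest = max(13, 17, 11)
= 17 (Path B)


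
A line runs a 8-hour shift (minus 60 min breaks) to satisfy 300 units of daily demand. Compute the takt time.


Available = 8×60 - 60 = 420 min
Takt time = 420 / 300
= 1.40 min/unit


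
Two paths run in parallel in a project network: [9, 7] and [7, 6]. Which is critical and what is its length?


Path A: 9 + 7 = 16
Path B: 7 + 6 = 13
Critical path = longest = max(16, 13)
= 16 (Path A)


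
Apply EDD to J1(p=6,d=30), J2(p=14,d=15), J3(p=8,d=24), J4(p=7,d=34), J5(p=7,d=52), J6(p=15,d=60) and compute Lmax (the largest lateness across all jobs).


EDD order: J2 → J3 → J1 → J4 → J5 → J6
Completion and lateness:
  J2: C=14, d=15, L=14-15=-1
  J3: C=22, d=24, L=22-24=-2
  J1: C=28, d=30, L=28-30=-2
  J4: C=35, d=34, L=35-34=1
  J5: C=42, d=52, L=42-52=-10
  J6: C=57, d=60, L=57-60=-3
Lmax = max(-1, -2, -2, 1, -10, -3)
= 1


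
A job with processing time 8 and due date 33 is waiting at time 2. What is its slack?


Slack = due - current_time - processing
= 33 - 2 - 8
= 23


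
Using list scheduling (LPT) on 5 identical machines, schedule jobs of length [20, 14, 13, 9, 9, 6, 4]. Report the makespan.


Jobs (LPT sorted): [20, 14, 13, 9, 9, 6, 4]
Machines: 5
  J=20 → Machine 1 (load: 0+20=20)
  J=14 → Machine 2 (load: 0+14=14)
  J=13 → Machine 3 (load: 0+13=13)
  J=9 → Machine 4 (load: 0+9=9)
  J=9 → Machine 5 (load: 0+9=9)
  J=6 → Machine 4 (load: 9+6=15)
  J=4 → Machine 5 (load: 9+4=13)
Machine loads: [20, 14, 13, 15, 13]
Makespan = max = 20 time units


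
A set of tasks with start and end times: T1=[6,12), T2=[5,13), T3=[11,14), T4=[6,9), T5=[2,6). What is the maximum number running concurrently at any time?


Check each time point for overlaps:
  t=6: 3 tasks active (T1, T2, T4)
Max concurrent = 3


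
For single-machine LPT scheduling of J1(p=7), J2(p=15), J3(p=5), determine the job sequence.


LPT: sort by longest processing time first
  J2: p=15
  J1: p=7
  J3: p=5
Order: J2 → J1 → J3


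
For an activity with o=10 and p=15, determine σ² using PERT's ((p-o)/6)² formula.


σ² = ((p - o) / 6)² = (p - o)² / 36
= (15 - 10)² / 36
= 5² / 36
= 25 / 36
= 0.6944


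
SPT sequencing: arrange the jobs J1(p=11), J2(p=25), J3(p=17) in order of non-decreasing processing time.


SPT: sort by shortest processing time
  J1: p=11
  J3: p=17
  J2: p=25
Order: J1 → J3 → J2


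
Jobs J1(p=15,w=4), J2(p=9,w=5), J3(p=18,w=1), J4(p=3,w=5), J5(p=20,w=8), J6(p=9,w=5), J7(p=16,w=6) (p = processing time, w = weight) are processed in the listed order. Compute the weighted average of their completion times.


Completion times:
  J1: C=15, w×C=4×15=60
  J2: C=24, w×C=5×24=120
  J3: C=42, w×C=1×42=42
  J4: C=45, w×C=5×45=225
  J5: C=65, w×C=8×65=520
  J6: C=74, w×C=5×74=370
  J7: C=90, w×C=6×90=540
Sum w×C = 1877
Sum w = 34
Weighted avg = 1877/34
= 55.21


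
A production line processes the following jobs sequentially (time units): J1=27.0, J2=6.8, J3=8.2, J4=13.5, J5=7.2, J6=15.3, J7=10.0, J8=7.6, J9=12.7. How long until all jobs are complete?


Sequential makespan: sum all processing times
= 27.0 + 6.8 + 8.2 + 13.5 + 7.2 + 15.3 + 10.0 + 7.6 + 12.7
= 108.3 time units


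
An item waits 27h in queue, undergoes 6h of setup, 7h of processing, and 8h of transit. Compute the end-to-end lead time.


Lead time = queue + setup + processing + transit
= 27 + 6 + 7 + 8
= 48 hours


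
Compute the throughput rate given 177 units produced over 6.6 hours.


Throughput = units / time
= 177 / 6.6
= 26.8 units/hour


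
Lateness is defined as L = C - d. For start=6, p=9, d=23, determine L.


Completion = 6 + 9 = 15
Lateness = C - d = 15 - 23
= -8


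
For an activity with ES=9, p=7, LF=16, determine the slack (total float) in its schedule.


EF = ES + duration = 9 + 7 = 16
LS = LF - duration = 16 - 7 = 9
Total Float = LF - EF = 16 - 16
(or LS - ES = 9 - 9)
= 0


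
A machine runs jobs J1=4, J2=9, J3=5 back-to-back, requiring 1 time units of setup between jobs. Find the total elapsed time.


Makespan = Σ processing + (n-1) × setup
= (4 + 9 + 5) + (3-1)×1
= 18 + 2
= 20 time units


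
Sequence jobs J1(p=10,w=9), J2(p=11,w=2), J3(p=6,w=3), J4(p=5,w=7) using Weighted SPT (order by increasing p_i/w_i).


WSPT (Smith's rule): sort by p/w ascending
  J4: p/w = 5/7 = 0.714
  J1: p/w = 10/9 = 1.111
  J3: p/w = 6/3 = 2.000
  J2: p/w = 11/2 = 5.500
Order: J4 → J1 → J3 → J2


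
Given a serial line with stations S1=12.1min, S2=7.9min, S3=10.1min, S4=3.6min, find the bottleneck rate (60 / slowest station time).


Bottleneck = longest station time
Station times: [12.1, 7.9, 10.1, 3.6]
Max = 12.1 min
Rate = 60 / 12.1
= 4.96 units/hour (bottleneck: 12.1min)


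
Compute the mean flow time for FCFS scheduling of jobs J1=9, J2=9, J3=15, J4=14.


Completion times:
  J1: completes at 9
  J2: completes at 18
  J3: completes at 33
  J4: completes at 47
Sum = 107
Average = 107/4
= 26.75


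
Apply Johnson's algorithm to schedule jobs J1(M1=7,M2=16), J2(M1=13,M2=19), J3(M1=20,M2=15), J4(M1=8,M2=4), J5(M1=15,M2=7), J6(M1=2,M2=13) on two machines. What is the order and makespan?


Johnson's rule:
Group 1 (M1≤M2, sort by M1): ['J6', 'J1', 'J2']
Group 2 (M1>M2, sort desc M2): ['J3', 'J5', 'J4']
Sequence: J6 → J1 → J2 → J3 → J5 → J4
Makespan calculation:
  J6: M1 done=2, M2 done=15
  J1: M1 done=9, M2 done=31
  J2: M1 done=22, M2 done=50
  J3: M1 done=42, M2 done=65
  J5: M1 done=57, M2 done=72
  J4: M1 done=65, M2 done=76
= Sequence: J6 → J1 → J2 → J3 → J5 → J4, Makespan: 76


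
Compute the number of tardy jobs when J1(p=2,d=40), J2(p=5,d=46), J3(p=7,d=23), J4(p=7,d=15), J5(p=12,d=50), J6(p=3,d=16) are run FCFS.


Completion vs due date:
  J1: C=2, d=40 → on time
  J2: C=7, d=46 → on time
  J3: C=14, d=23 → on time
  J4: C=21, d=15 → TARDY
  J5: C=33, d=50 → on time
  J6: C=36, d=16 → TARDY
Tardy jobs: J4, J6
Count = 2


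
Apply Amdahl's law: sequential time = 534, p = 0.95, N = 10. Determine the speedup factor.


Amdahl's law: T_p = T × ((1-p) + p/N)
= 534 × ((1-0.95) + 0.95/10)
= 534 × (0.05 + 0.0950)
= 534 × 0.1450
= 77.43
Speedup = 534/77.43
= 6.90×


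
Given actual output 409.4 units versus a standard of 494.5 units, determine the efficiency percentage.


Efficiency = (actual / standard) × 100
= (409.4 / 494.5) × 100
= 82.8%


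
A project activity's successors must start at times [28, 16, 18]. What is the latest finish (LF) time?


LF = min of all successor start times
Successors start at: [28, 16, 18]
LF = min(28, 16, 18)
= 16


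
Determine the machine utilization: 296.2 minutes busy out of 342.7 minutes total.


Utilization = busy / total × 100
= 296.2 / 342.7 × 100
= 86.4%


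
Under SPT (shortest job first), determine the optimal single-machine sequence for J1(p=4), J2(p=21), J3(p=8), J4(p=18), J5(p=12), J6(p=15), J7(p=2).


SPT: sort by shortest processing time
  J7: p=2
  J1: p=4
  J3: p=8
  J5: p=12
  J6: p=15
  J4: p=18
  J2: p=21
Order: J7 → J1 → J3 → J5 → J6 → J4 → J2


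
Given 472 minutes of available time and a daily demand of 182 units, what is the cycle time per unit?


Cycle time = available time / demand
= 472 / 182
= 2.59 min/unit


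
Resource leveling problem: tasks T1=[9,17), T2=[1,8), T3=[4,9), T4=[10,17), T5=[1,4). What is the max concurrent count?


Check each time point for overlaps:
  t=1: 2 tasks active (T2, T5)
Max concurrent = 2


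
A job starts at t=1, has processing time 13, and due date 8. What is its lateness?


Completion = 1 + 13 = 14
Lateness = C - d = 14 - 8
= 6


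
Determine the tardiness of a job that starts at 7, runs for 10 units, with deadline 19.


Completion = start + processing = 7 + 10 = 17
Tardiness = max(0, C - d) = max(0, 17 - 19)
= max(0, -2)
= 0


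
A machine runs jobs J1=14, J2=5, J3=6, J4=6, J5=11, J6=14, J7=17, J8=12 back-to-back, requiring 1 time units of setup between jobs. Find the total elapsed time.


Makespan = Σ processing + (n-1) × setup
= (14 + 5 + 6 + 6 + 11 + 14 + 17 + 12) + (8-1)×1
= 85 + 7
= 92 time units


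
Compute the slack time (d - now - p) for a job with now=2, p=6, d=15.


Slack = due - current_time - processing
= 15 - 2 - 6
= 7


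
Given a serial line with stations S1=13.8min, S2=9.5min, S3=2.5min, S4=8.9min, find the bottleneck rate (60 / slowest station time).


Bottleneck = longest station time
Station times: [13.8, 9.5, 2.5, 8.9]
Max = 13.8 min
Rate = 60 / 13.8
= 4.35 units/hour (bottleneck: 13.8min)


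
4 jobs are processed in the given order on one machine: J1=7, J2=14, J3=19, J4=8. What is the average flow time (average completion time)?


Completion times:
  J1: completes at 7
  J2: completes at 21
  J3: completes at 40
  J4: completes at 48
Sum = 116
Average = 116/4
= 29.00


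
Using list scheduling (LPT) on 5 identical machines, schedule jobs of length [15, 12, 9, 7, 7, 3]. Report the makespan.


Jobs (LPT sorted): [15, 12, 9, 7, 7, 3]
Machines: 5
  J=15 → Machine 1 (load: 0+15=15)
  J=12 → Machine 2 (load: 0+12=12)
  J=9 → Machine 3 (load: 0+9=9)
  J=7 → Machine 4 (load: 0+7=7)
  J=7 → Machine 5 (load: 0+7=7)
  J=3 → Machine 4 (load: 7+3=10)
Machine loads: [15, 12, 9, 10, 7]
Makespan = max = 15 time units


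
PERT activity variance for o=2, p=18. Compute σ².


σ² = ((p - o) / 6)² = (p - o)² / 36
= (18 - 2)² / 36
= 16² / 36
= 256 / 36
= 7.1111


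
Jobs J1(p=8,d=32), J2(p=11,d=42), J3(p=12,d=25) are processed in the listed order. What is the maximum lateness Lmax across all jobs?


Lateness per job (L = C - d):
  J1: C=8, d=32, L=-24
  J2: C=19, d=42, L=-23
  J3: C=31, d=25, L=6
Lmax = max(-24, -23, 6)
= 6


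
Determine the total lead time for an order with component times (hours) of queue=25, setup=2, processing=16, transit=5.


Lead time = queue + setup + processing + transit
= 25 + 2 + 16 + 5
= 48 hours


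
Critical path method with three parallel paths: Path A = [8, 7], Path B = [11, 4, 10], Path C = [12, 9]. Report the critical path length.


Path A: 8 + 7 = 15
Path B: 11 + 4 + 10 = 25
Path C: 12 + 9 = 21
Critical path = longest = max(15, 25, 21)
= 25 (Path B)


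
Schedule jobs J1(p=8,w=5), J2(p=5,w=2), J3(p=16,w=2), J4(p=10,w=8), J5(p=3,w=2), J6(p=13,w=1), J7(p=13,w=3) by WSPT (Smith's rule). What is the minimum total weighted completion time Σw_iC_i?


WSPT order (by p/w): J4 → J5 → J1 → J2 → J7 → J3 → J6
  J4: C=10, w·C=8×10=80
  J5: C=13, w·C=2×13=26
  J1: C=21, w·C=5×21=105
  J2: C=26, w·C=2×26=52
  J7: C=39, w·C=3×39=117
  J3: C=55, w·C=2×55=110
  J6: C=68, w·C=1×68=68
Σ w·C = 558
= 558


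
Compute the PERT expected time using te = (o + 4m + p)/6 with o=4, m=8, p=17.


te = (o + 4m + p) / 6
= (4 + 4×8 + 17) / 6
= (4 + 32 + 17) / 6
= 53 / 6
= 8.83


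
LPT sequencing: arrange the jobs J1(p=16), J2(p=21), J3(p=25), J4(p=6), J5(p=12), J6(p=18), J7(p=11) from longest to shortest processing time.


LPT: sort by longest processing time first
  J3: p=25
  J2: p=21
  J6: p=18
  J1: p=16
  J5: p=12
  J7: p=11
  J4: p=6
Order: J3 → J2 → J6 → J1 → J5 → J7 → J4


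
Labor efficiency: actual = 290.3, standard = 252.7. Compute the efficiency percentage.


Efficiency = (actual / standard) × 100
= (290.3 / 252.7) × 100
= 114.9%


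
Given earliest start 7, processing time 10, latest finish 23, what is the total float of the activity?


EF = ES + duration = 7 + 10 = 17
LS = LF - duration = 23 - 10 = 13
Total Float = LF - EF = 23 - 17
(or LS - ES = 13 - 7)
= 6


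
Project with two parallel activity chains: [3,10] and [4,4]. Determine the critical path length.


Path A: 3 + 10 = 13
Path B: 4 + 4 = 8
Critical path = longest = max(13, 8)
= 13 (Path A)


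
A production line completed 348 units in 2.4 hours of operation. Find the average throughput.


Throughput = units / time
= 348 / 2.4
= 145.0 units/hour


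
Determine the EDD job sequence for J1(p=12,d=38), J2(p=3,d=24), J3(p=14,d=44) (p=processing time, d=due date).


EDD: sort by earliest due date
  J2: d=24, p=3
  J1: d=38, p=12
  J3: d=44, p=14
Order: J2 → J1 → J3


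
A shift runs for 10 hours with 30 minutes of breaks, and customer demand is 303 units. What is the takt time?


Available = 10×60 - 30 = 570 min
Takt time = 570 / 303
= 1.88 min/unit


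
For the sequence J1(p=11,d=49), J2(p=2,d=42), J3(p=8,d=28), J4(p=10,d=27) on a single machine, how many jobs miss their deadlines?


Completion vs due date:
  J1: C=11, d=49 → on time
  J2: C=13, d=42 → on time
  J3: C=21, d=28 → on time
  J4: C=31, d=27 → TARDY
Tardy jobs: J4
Count = 1


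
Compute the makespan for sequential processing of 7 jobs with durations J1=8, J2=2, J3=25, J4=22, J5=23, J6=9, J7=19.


Sequential makespan: sum all processing times
= 8 + 2 + 25 + 22 + 23 + 9 + 19
= 108 time units


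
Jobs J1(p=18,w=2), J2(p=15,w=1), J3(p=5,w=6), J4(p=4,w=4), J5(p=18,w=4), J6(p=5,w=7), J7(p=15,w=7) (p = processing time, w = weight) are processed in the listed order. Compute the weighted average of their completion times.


Completion times:
  J1: C=18, w×C=2×18=36
  J2: C=33, w×C=1×33=33
  J3: C=38, w×C=6×38=228
  J4: C=42, w×C=4×42=168
  J5: C=60, w×C=4×60=240
  J6: C=65, w×C=7×65=455
  J7: C=80, w×C=7×80=560
Sum w×C = 1720
Sum w = 31
Weighted avg = 1720/31
= 55.48


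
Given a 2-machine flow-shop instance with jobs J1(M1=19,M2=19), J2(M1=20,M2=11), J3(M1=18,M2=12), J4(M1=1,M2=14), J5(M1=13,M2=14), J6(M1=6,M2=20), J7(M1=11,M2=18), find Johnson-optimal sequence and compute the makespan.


Johnson's rule:
Group 1 (M1≤M2, sort by M1): ['J4', 'J6', 'J7', 'J5', 'J1']
Group 2 (M1>M2, sort desc M2): ['J3', 'J2']
Sequence: J4 → J6 → J7 → J5 → J1 → J3 → J2
Makespan calculation:
  J4: M1 done=1, M2 done=15
  J6: M1 done=7, M2 done=35
  J7: M1 done=18, M2 done=53
  J5: M1 done=31, M2 done=67
  J1: M1 done=50, M2 done=86
  J3: M1 done=68, M2 done=98
  J2: M1 done=88, M2 done=109
= Sequence: J4 → J6 → J7 → J5 → J1 → J3 → J2, Makespan: 109


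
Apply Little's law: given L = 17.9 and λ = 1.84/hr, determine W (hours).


Little's law: L = λW → W = L / λ
= 17.9 / 1.84
= 9.73 hours


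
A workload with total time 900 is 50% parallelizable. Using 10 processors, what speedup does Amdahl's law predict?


Amdahl's law: T_p = T × ((1-p) + p/N)
= 900 × ((1-0.5) + 0.5/10)
= 900 × (0.50 + 0.0500)
= 900 × 0.5500
= 495.00
Speedup = 900/495.00
= 1.82×


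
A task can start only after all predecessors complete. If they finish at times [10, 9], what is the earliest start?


ES = max of all predecessor completion times
Predecessors: [10, 9]
ES = max(10, 9)
= 10


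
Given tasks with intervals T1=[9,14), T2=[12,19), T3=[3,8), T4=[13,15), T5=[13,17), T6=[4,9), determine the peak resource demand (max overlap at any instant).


Check each time point for overlaps:
  t=13: 4 tasks active (T1, T2, T4, T5)
Max concurrent = 4


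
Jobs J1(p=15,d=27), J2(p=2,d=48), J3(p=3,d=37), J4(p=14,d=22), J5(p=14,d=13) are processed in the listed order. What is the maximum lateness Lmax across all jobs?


Lateness per job (L = C - d):
  J1: C=15, d=27, L=-12
  J2: C=17, d=48, L=-31
  J3: C=20, d=37, L=-17
  J4: C=34, d=22, L=12
  J5: C=48, d=13, L=35
Lmax = max(-12, -31, -17, 12, 35)
= 35


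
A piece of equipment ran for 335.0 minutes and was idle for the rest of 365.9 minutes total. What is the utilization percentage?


Utilization = busy / total × 100
= 335.0 / 365.9 × 100
= 91.6%


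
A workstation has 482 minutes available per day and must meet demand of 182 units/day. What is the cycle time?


Cycle time = available time / demand
= 482 / 182
= 2.65 min/unit


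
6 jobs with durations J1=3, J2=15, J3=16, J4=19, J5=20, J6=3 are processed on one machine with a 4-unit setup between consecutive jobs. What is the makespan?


Makespan = Σ processing + (n-1) × setup
= (3 + 15 + 16 + 19 + 20 + 3) + (6-1)×4
= 76 + 20
= 96 time units


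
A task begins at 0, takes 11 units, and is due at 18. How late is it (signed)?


Completion = 0 + 11 = 11
Lateness = C - d = 11 - 18
= -7


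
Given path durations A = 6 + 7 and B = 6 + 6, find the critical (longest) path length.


Path A: 6 + 7 = 13
Path B: 6 + 6 = 12
Critical path = longest = max(13, 12)
= 13 (Path A)


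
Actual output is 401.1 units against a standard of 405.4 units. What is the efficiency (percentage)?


Efficiency = (actual / standard) × 100
= (401.1 / 405.4) × 100
= 98.9%


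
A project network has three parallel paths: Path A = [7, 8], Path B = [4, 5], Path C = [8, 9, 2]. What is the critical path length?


Path A: 7 + 8 = 15
Path B: 4 + 5 = 9
Path C: 8 + 9 + 2 = 19
Critical path = longest = max(15, 9, 19)
= 19 (Path C)


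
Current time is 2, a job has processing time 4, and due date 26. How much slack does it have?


Slack = due - current_time - processing
= 26 - 2 - 4
= 20


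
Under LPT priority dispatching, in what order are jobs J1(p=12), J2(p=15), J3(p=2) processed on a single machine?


LPT: sort by longest processing time first
  J2: p=15
  J1: p=12
  J3: p=2
Order: J2 → J1 → J3


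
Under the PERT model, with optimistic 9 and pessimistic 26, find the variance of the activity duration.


σ² = ((p - o) / 6)² = (p - o)² / 36
= (26 - 9)² / 36
= 17² / 36
= 289 / 36
= 8.0278


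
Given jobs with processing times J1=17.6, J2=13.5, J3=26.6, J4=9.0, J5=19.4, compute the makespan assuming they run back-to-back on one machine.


Sequential makespan: sum all processing times
= 17.6 + 13.5 + 26.6 + 9.0 + 19.4
= 86.1 time units


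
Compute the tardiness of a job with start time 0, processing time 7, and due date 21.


Completion = start + processing = 0 + 7 = 7
Tardiness = max(0, C - d) = max(0, 7 - 21)
= max(0, -14)
= 0


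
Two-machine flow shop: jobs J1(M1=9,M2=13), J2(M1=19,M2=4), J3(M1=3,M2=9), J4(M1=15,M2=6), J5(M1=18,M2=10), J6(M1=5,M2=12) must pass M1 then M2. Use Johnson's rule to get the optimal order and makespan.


Johnson's rule:
Group 1 (M1≤M2, sort by M1): ['J3', 'J6', 'J1']
Group 2 (M1>M2, sort desc M2): ['J5', 'J4', 'J2']
Sequence: J3 → J6 → J1 → J5 → J4 → J2
Makespan calculation:
  J3: M1 done=3, M2 done=12
  J6: M1 done=8, M2 done=24
  J1: M1 done=17, M2 done=37
  J5: M1 done=35, M2 done=47
  J4: M1 done=50, M2 done=56
  J2: M1 done=69, M2 done=73
= Sequence: J3 → J6 → J1 → J5 → J4 → J2, Makespan: 73


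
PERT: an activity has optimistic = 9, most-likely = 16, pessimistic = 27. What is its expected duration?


te = (o + 4m + p) / 6
= (9 + 4×16 + 27) / 6
= (9 + 64 + 27) / 6
= 100 / 6
= 16.67


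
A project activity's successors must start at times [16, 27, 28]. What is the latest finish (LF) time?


LF = min of all successor start times
Successors start at: [16, 27, 28]
LF = min(16, 27, 28)
= 16


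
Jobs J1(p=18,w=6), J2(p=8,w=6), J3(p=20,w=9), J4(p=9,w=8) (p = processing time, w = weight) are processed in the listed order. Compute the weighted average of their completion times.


Completion times:
  J1: C=18, w×C=6×18=108
  J2: C=26, w×C=6×26=156
  J3: C=46, w×C=9×46=414
  J4: C=55, w×C=8×55=440
Sum w×C = 1118
Sum w = 29
Weighted avg = 1118/29
= 38.55


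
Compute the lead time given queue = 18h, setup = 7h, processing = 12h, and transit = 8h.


Lead time = queue + setup + processing + transit
= 18 + 7 + 12 + 8
= 45 hours


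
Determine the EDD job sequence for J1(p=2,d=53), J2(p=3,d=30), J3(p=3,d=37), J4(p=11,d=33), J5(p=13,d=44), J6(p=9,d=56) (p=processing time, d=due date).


EDD: sort by earliest due date
  J2: d=30, p=3
  J4: d=33, p=11
  J3: d=37, p=3
  J5: d=44, p=13
  J1: d=53, p=2
  J6: d=56, p=9
Order: J2 → J4 → J3 → J5 → J1 → J6


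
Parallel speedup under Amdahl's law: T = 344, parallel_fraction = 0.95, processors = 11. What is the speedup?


Amdahl's law: T_p = T × ((1-p) + p/N)
= 344 × ((1-0.95) + 0.95/11)
= 344 × (0.05 + 0.0864)
= 344 × 0.1364
= 46.91
Speedup = 344/46.91
= 7.33×


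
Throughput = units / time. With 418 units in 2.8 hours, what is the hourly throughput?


Throughput = units / time
= 418 / 2.8
= 149.3 units/hour


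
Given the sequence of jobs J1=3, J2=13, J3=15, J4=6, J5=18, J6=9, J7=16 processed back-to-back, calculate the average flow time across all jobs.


Completion times:
  J1: completes at 3
  J2: completes at 16
  J3: completes at 31
  J4: completes at 37
  J5: completes at 55
  J6: completes at 64
  J7: completes at 80
Sum = 286
Average = 286/7
= 40.86


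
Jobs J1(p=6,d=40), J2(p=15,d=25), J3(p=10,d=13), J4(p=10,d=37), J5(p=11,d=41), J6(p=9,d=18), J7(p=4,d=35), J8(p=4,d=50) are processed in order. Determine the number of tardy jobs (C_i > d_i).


Completion vs due date:
  J1: C=6, d=40 → on time
  J2: C=21, d=25 → on time
  J3: C=31, d=13 → TARDY
  J4: C=41, d=37 → TARDY
  J5: C=52, d=41 → TARDY
  J6: C=61, d=18 → TARDY
  J7: C=65, d=35 → TARDY
  J8: C=69, d=50 → TARDY
Tardy jobs: J3, J4, J5, J6, J7, J8
Count = 6
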